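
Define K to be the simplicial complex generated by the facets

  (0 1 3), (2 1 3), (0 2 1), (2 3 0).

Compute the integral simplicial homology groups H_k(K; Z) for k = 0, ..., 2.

Take the total order 0 < 1 < 2 < 3 on the vertex set. Then K (dimension 2) consists of the simplices:

  0-simplices (4): [0], [1], [2], [3]
  1-simplices (6): [0,1], [0,2], [0,3], [1,2], [1,3], [2,3]
  2-simplices (4): [0,1,2], [0,1,3], [0,2,3], [1,2,3]

Hence C_0 ≅ Z^4, C_1 ≅ Z^6, C_2 ≅ Z^4.

Boundary ∂_1: C_1 → C_0 sends each edge [p,q] (with p < q) to q − p.
This gives a 4×6 integer matrix of rank 3; reducing to Smith normal form yields diagonal entries (1,1,1).

∂_2: C_2 → C_1 maps a triangle to the signed sum of its edges. For instance
  ∂[1,2,3] = [2,3] − [1,3] + [1,2],
  ∂[0,1,3] = [1,3] − [0,3] + [0,1].
The 6×4 boundary matrix has rank 3 and Smith normal form diag(1,1,1).

From H_k ≅ ker(∂_k) / im(∂_{k+1}) we obtain:

  H_0: rank C_0 − rank ∂_1 = 4 − 3 = 1, and the invariant factors of ∂_1 are all 1, so H_0 ≅ Z.
  H_1: rank ker ∂_1 − rank ∂_2 = (6 − 3) − 3 = 0, and the invariant factors of ∂_2 are all 1, so H_1 ≅ 0.
  H_2: rank ker ∂_2 − rank ∂_3 = (4 − 3) − 0 = 1, and there is no ∂_3, so H_2 ≅ Z.

H_0 ≅ Z,  H_1 = 0,  H_2 ≅ Z.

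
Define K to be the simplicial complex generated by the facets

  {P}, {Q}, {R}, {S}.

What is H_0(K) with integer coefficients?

H_0 = Z^4.

Take the total order P < Q < R < S on the vertex set. Then K (dimension 0) consists of the simplices:

  0-simplices (4): P, Q, R, S

giving chain groups C_0 ≅ Z^4.

From H_k ≅ ker(∂_k) / im(∂_{k+1}) we obtain:

  H_0: rank C_0 − rank ∂_1 = 4 − 0 = 4, and there is no ∂_1, so H_0 = Z^4.

(K is a triangulation of a set of 4 points.)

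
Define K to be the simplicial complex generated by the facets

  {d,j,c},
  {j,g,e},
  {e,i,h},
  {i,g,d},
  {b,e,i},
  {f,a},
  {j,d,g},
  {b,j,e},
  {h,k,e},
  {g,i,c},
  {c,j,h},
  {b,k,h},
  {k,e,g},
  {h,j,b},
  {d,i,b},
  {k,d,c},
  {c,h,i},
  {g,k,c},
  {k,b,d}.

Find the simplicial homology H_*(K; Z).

H_0 ≅ Z^2,  H_1 ≅ Z ⊕ Z/2Z,  H_2 = 0.

Fix the vertex order a < b < c < d < e < f < g < h < i < j < k and write every simplex with vertices in increasing order. Then dim K = 2 and the simplices of K are:

  0-simplices (11): a, b, c, d, e, f, g, h, i, j, k
  1-simplices (28): af, bd, be, bh, bi, bj, bk, cd, cg, ch, ci, cj, ck, dg, di, dj, dk, eg, eh, ei, ej, ek, gi, gj, gk, hi, hj, hk
  2-simplices (18): bdi, bdk, bei, bej, bhj, bhk, cdj, cdk, cgi, cgk, chi, chj, dgi, dgj, egj, egk, ehi, ehk

so the chain groups are C_0 ≅ Z^11, C_1 ≅ Z^28, C_2 ≅ Z^18.

∂_1: C_1 → C_0 sends each edge [p,q] (with p < q) to q − p.
The 11×28 boundary matrix has rank 9 and Smith normal form diag(1,1,1,1,1,1,1,1,1).

Boundary ∂_2: C_2 → C_1 acts by ∂[p,q,r] = [q,r] − [p,r] + [p,q]. For instance
  ∂chi = hi − ci + ch,
  ∂ehk = hk − ek + eh.
The 28×18 boundary matrix has rank 18 and Smith normal form diag(1,1,1,1,1,1,1,1,1,1,1,1,1,1,1,1,1,2).

Reading off H_k = ker ∂_k / im ∂_{k+1}:

  H_0: rank C_0 − rank ∂_1 = 11 − 9 = 2, and the invariant factors of ∂_1 are all 1, so H_0 ≅ Z^2.
  H_1: rank ker ∂_1 − rank ∂_2 = (28 − 9) − 18 = 1, and ∂_2 has invariant factor 2 > 1, so H_1 ≅ Z ⊕ Z/2Z.
  H_2: rank ker ∂_2 − rank ∂_3 = (18 − 18) − 0 = 0, and there is no ∂_3, so H_2 ≅ 0.

As a check, the Euler characteristic is 11 − 28 + 18 = 1, which agrees with 2 − 1 + 0 = 1.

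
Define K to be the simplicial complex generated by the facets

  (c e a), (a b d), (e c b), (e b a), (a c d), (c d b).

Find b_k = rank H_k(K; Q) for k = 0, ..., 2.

b_0 = 1, b_1 = 0, b_2 = 1.

K has 5 vertices, 9 edges, 6 triangles.
rank ∂_0 = 0, rank ∂_1 = 4 ⇒ b_0 = 5 − 0 − 4 = 1; all invariant factors of ∂_1 are 1 so no torsion. So H_0 ≅ Z.
rank ∂_1 = 4, rank ∂_2 = 5 ⇒ b_1 = 9 − 4 − 5 = 0; all invariant factors of ∂_2 are 1 so no torsion. So H_1 ≅ 0.
rank ∂_2 = 5, rank ∂_3 = 0 ⇒ b_2 = 6 − 5 − 0 = 1. So H_2 ≅ Z.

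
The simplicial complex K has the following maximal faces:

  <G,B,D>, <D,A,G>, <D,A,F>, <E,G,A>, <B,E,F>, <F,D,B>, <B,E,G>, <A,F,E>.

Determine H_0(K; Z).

K has 6 vertices, 12 edges, 8 triangles.
rank ∂_0 = 0, rank ∂_1 = 5 ⇒ b_0 = 6 − 0 − 5 = 1; all invariant factors of ∂_1 are 1 so no torsion. So H_0 ≅ Z.

H_0 = Z.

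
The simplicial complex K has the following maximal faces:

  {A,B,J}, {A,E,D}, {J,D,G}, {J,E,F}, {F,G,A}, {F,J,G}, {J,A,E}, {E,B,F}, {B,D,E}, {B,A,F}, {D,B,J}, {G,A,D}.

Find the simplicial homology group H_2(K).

H_2 ≅ 0.

Fix the vertex order A < B < D < E < F < G < J and write every simplex with vertices in increasing order. Then dim K = 2 and the simplices of K are:

  0-simplices (7): A, B, D, E, F, G, J
  1-simplices (18): AB, AD, AE, AF, AG, AJ, BD, BE, BF, BJ, DE, DG, DJ, EF, EJ, FG, FJ, GJ
  2-simplices (12): ABF, ABJ, ADE, ADG, AEJ, AFG, BDE, BDJ, BEF, DGJ, EFJ, FGJ

giving chain groups C_0 ≅ Z^7, C_1 ≅ Z^18, C_2 ≅ Z^12.

The boundary map ∂_1: C_1 → C_0 is given by ∂[p,q] = [q] − [p]. For instance
  ∂AE = E − A.
The 7×18 boundary matrix has rank 6 and Smith normal form diag(1,1,1,1,1,1).

∂_2: C_2 → C_1 maps a triangle to the signed sum of its edges. For instance
  ∂ABJ = BJ − AJ + AB,
  ∂AFG = FG − AG + AF.
The resulting 18×12 matrix has rank 12, and its Smith normal form has invariant factors (1,1,1,1,1,1,1,1,1,1,1,2).

Reading off H_k = ker ∂_k / im ∂_{k+1}:

  H_2: rank ker ∂_2 − rank ∂_3 = (12 − 12) − 0 = 0, and there is no ∂_3, so H_2 ≅ 0.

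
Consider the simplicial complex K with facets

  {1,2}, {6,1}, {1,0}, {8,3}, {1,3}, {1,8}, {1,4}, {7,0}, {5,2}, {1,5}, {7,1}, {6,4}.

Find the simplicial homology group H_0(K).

H_0 ≅ Z.

Order the vertices as 0 < 1 < 2 < 3 < 4 < 5 < 6 < 7 < 8. Listing each simplex with vertices in this order, K has dimension 1 with simplices:

  0-simplices (9): [0], [1], [2], [3], [4], [5], [6], [7], [8]
  1-simplices (12): [0,1], [0,7], [1,2], [1,3], [1,4], [1,5], [1,6], [1,7], [1,8], [2,5], [3,8], [4,6]

so the chain groups are C_0 ≅ Z^9, C_1 ≅ Z^12.

∂_1: C_1 → C_0 maps an edge to its endpoints' difference, ∂[p,q] = q − p. For instance
  ∂[1,5] = [5] − [1].
This gives a 9×12 integer matrix of rank 8; reducing to Smith normal form yields diagonal entries (1,1,1,1,1,1,1,1).

Computing H_k = (kernel of ∂_k) / (image of ∂_{k+1}):

  H_0: rank C_0 − rank ∂_1 = 9 − 8 = 1, and the invariant factors of ∂_1 are all 1, so H_0 ≅ Z.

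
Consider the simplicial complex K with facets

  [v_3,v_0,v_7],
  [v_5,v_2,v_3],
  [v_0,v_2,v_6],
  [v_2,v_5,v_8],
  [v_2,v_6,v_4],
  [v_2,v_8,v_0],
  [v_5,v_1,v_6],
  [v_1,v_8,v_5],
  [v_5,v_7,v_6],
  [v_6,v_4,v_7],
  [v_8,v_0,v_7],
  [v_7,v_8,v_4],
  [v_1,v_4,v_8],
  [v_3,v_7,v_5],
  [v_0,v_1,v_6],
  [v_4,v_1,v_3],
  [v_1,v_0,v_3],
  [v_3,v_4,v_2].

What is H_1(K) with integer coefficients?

Take the total order v_0 < v_1 < v_2 < v_3 < v_4 < v_5 < v_6 < v_7 < v_8 on the vertex set. Then K (dimension 2) consists of the simplices:

  0-simplices (9): [v_0], [v_1], [v_2], [v_3], [v_4], [v_5], [v_6], [v_7], [v_8]
  1-simplices (27): (27 of them)
  2-simplices (18): (18 of them)

Hence C_0 ≅ Z^9, C_1 ≅ Z^27, C_2 ≅ Z^18.

Boundary ∂_1: C_1 → C_0 maps an edge to its endpoints' difference, ∂[p,q] = q − p.
As a 9×27 matrix over Z this has rank 8, with invariant factors (1,1,1,1,1,1,1,1).

∂_2: C_2 → C_1 sends each 2-simplex [p,q,r] to [q,r] − [p,r] + [p,q]. For instance
  ∂[v_0,v_2,v_6] = [v_2,v_6] − [v_0,v_6] + [v_0,v_2],
  ∂[v_2,v_4,v_6] = [v_4,v_6] − [v_2,v_6] + [v_2,v_4].
As a 27×18 matrix over Z this has rank 17, with invariant factors (1,1,1,1,1,1,1,1,1,1,1,1,1,1,1,1,1).

Computing H_k = (kernel of ∂_k) / (image of ∂_{k+1}):

  H_1: rank ker ∂_1 − rank ∂_2 = (27 − 8) − 17 = 2, and the invariant factors of ∂_2 are all 1, so H_1 = Z^2.

(K is a triangulation of the torus T^2.)

H_1 = Z^2.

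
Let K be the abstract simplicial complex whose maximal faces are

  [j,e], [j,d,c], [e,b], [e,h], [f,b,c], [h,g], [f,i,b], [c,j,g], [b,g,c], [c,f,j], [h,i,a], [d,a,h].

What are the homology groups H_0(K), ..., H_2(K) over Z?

Fix the vertex order a < b < c < d < e < f < g < h < i < j and write every simplex with vertices in increasing order. Then dim K = 2 and the simplices of K are:

  0-simplices (10): a, b, c, d, e, f, g, h, i, j
  1-simplices (21): ad, ah, ai, bc, be, bf, bg, bi, cd, cf, cg, cj, dh, dj, eh, ej, fi, fj, gh, gj, hi
  2-simplices (8): adh, ahi, bcf, bcg, bfi, cdj, cfj, cgj

giving chain groups C_0 ≅ Z^10, C_1 ≅ Z^21, C_2 ≅ Z^8.

∂_1: C_1 → C_0 sends each edge [p,q] (with p < q) to q − p. For instance
  ∂eh = h − e.
As a 10×21 matrix over Z this has rank 9, with invariant factors (1,1,1,1,1,1,1,1,1).

The boundary map ∂_2: C_2 → C_1 acts by ∂[p,q,r] = [q,r] − [p,r] + [p,q]. For instance
  ∂bcf = cf − bf + bc,
  ∂adh = dh − ah + ad.
This gives a 21×8 integer matrix of rank 8; reducing to Smith normal form yields diagonal entries (1,1,1,1,1,1,1,1).

Now H_k = ker ∂_k / im ∂_{k+1}, so:

  H_0: rank C_0 − rank ∂_1 = 10 − 9 = 1, and the invariant factors of ∂_1 are all 1, so H_0 = Z.
  H_1: rank ker ∂_1 − rank ∂_2 = (21 − 9) − 8 = 4, and the invariant factors of ∂_2 are all 1, so H_1 = Z^4.
  H_2: rank ker ∂_2 − rank ∂_3 = (8 − 8) − 0 = 0, and there is no ∂_3, so H_2 = 0.

H_0 = Z,  H_1 = Z^4,  H_2 = 0.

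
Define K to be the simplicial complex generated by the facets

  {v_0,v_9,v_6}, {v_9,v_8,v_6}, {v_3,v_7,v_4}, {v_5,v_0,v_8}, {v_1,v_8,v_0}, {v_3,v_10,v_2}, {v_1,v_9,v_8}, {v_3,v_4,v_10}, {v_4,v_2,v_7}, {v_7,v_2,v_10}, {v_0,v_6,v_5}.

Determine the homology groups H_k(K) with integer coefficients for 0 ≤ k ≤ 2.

We work with the vertex ordering v_0 < v_1 < v_2 < v_3 < v_4 < v_5 < v_6 < v_7 < v_8 < v_9 < v_10. The simplices of K, each written with vertices in increasing order, are:

  0-simplices (11): [v_0], [v_1], [v_2], [v_3], [v_4], [v_5], [v_6], [v_7], [v_8], [v_9], [v_10]
  1-simplices (22): (22 of them)
  2-simplices (11): (11 of them)

so the chain groups are C_0 ≅ Z^11, C_1 ≅ Z^22, C_2 ≅ Z^11.

The boundary map ∂_1: C_1 → C_0 maps an edge to its endpoints' difference, ∂[p,q] = q − p. For instance
  ∂[v_0,v_1] = [v_1] − [v_0].
The 11×22 boundary matrix has rank 9 and Smith normal form diag(1,1,1,1,1,1,1,1,1).

∂_2: C_2 → C_1 sends each 2-simplex [p,q,r] to [q,r] − [p,r] + [p,q]. For instance
  ∂[v_2,v_7,v_10] = [v_7,v_10] − [v_2,v_10] + [v_2,v_7],
  ∂[v_6,v_8,v_9] = [v_8,v_9] − [v_6,v_9] + [v_6,v_8].
This gives a 22×11 integer matrix of rank 11; reducing to Smith normal form yields diagonal entries (1,1,1,1,1,1,1,1,1,1,1).

Reading off H_k = ker ∂_k / im ∂_{k+1}:

  H_0: rank C_0 − rank ∂_1 = 11 − 9 = 2, and the invariant factors of ∂_1 are all 1, so H_0 ≅ Z^2.
  H_1: rank ker ∂_1 − rank ∂_2 = (22 − 9) − 11 = 2, and the invariant factors of ∂_2 are all 1, so H_1 ≅ Z^2.
  H_2: rank ker ∂_2 − rank ∂_3 = (11 − 11) − 0 = 0, and there is no ∂_3, so H_2 ≅ 0.

H_0 ≅ Z^2,  H_1 ≅ Z^2,  H_2 = 0.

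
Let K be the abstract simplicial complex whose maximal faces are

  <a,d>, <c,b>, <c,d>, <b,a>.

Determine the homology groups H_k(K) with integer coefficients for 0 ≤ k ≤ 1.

H_0 = Z,  H_1 = Z.

Take the total order a < b < c < d on the vertex set. Then K (dimension 1) consists of the simplices:

  0-simplices (4): a, b, c, d
  1-simplices (4): ab, ad, bc, cd

giving chain groups C_0 ≅ Z^4, C_1 ≅ Z^4.

∂_1: C_1 → C_0 is given by ∂[p,q] = [q] − [p]. For instance
  ∂ad = d − a.
This gives a 4×4 integer matrix of rank 3; reducing to Smith normal form yields diagonal entries (1,1,1).

Reading off H_k = ker ∂_k / im ∂_{k+1}:

  H_0: rank C_0 − rank ∂_1 = 4 − 3 = 1, and the invariant factors of ∂_1 are all 1, so H_0 ≅ Z.
  H_1: rank ker ∂_1 − rank ∂_2 = (4 − 3) − 0 = 1, and there is no ∂_2, so H_1 ≅ Z.

As a check, the Euler characteristic is 4 − 4 = 0, which agrees with 1 − 1 = 0.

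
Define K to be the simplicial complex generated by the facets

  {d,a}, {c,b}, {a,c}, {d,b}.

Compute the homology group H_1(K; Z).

H_1 = Z.

K has 4 vertices, 4 edges.
rank ∂_1 = 3, rank ∂_2 = 0 ⇒ b_1 = 4 − 3 − 0 = 1. So H_1 = Z.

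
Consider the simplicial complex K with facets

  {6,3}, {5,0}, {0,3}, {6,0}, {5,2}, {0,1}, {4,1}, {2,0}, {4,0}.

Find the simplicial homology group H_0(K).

We work with the vertex ordering 0 < 1 < 2 < 3 < 4 < 5 < 6. The simplices of K, each written with vertices in increasing order, are:

  0-simplices (7): [0], [1], [2], [3], [4], [5], [6]
  1-simplices (9): [0,1], [0,2], [0,3], [0,4], [0,5], [0,6], [1,4], [2,5], [3,6]

giving chain groups C_0 ≅ Z^7, C_1 ≅ Z^9.

∂_1: C_1 → C_0 is given by ∂[p,q] = [q] − [p]. For instance
  ∂[0,1] = [1] − [0].
The 7×9 boundary matrix has rank 6 and Smith normal form diag(1,1,1,1,1,1).

Now H_k = ker ∂_k / im ∂_{k+1}, so:

  H_0: rank C_0 − rank ∂_1 = 7 − 6 = 1, and the invariant factors of ∂_1 are all 1, so H_0 = Z.

(K is a triangulation of a wedge of 3 circles.)

H_0 = Z.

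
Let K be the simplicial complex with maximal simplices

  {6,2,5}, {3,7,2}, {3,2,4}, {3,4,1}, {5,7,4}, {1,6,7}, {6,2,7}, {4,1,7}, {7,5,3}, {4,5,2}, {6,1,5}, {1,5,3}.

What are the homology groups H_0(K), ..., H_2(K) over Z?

Take the total order 1 < 2 < 3 < 4 < 5 < 6 < 7 on the vertex set. Then K (dimension 2) consists of the simplices:

  0-simplices (7): [1], [2], [3], [4], [5], [6], [7]
  1-simplices (18): [1,3], [1,4], [1,5], [1,6], [1,7], [2,3], [2,4], [2,5], [2,6], [2,7], [3,4], [3,5], [3,7], [4,5], [4,7], [5,6], [5,7], [6,7]
  2-simplices (12): [1,3,4], [1,3,5], [1,4,7], [1,5,6], [1,6,7], [2,3,4], [2,3,7], [2,4,5], [2,5,6], [2,6,7], [3,5,7], [4,5,7]

so the chain groups are C_0 ≅ Z^7, C_1 ≅ Z^18, C_2 ≅ Z^12.

The boundary map ∂_1: C_1 → C_0 is given by ∂[p,q] = [q] − [p]. For instance
  ∂[3,4] = [4] − [3].
As a 7×18 matrix over Z this has rank 6, with invariant factors (1,1,1,1,1,1).

The boundary map ∂_2: C_2 → C_1 sends each 2-simplex [p,q,r] to [q,r] − [p,r] + [p,q]. For instance
  ∂[1,3,4] = [3,4] − [1,4] + [1,3],
  ∂[4,5,7] = [5,7] − [4,7] + [4,5].
The resulting 18×12 matrix has rank 12, and its Smith normal form has invariant factors (1,1,1,1,1,1,1,1,1,1,1,2).

Reading off H_k = ker ∂_k / im ∂_{k+1}:

  H_0: rank C_0 − rank ∂_1 = 7 − 6 = 1, and the invariant factors of ∂_1 are all 1, so H_0 ≅ Z.
  H_1: rank ker ∂_1 − rank ∂_2 = (18 − 6) − 12 = 0, and ∂_2 has invariant factor 2 > 1, so H_1 ≅ Z/2.
  H_2: rank ker ∂_2 − rank ∂_3 = (12 − 12) − 0 = 0, and there is no ∂_3, so H_2 ≅ 0.

H_0 ≅ Z,  H_1 ≅ Z/2,  H_2 = 0.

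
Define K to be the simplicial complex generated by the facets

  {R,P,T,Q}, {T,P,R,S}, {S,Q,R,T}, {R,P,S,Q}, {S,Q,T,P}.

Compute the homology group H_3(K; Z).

Fix the vertex order P < Q < R < S < T and write every simplex with vertices in increasing order. Then dim K = 3 and the simplices of K are:

  0-simplices (5): P, Q, R, S, T
  1-simplices (10): PQ, PR, PS, PT, QR, QS, QT, RS, RT, ST
  2-simplices (10): PQR, PQS, PQT, PRS, PRT, PST, QRS, QRT, QST, RST
  3-simplices (5): PQRS, PQRT, PQST, PRST, QRST

so the chain groups are C_0 ≅ Z^5, C_1 ≅ Z^10, C_2 ≅ Z^10, C_3 ≅ Z^5.

∂_1: C_1 → C_0 maps an edge to its endpoints' difference, ∂[p,q] = q − p.
This gives a 5×10 integer matrix of rank 4; reducing to Smith normal form yields diagonal entries (1,1,1,1).

∂_2: C_2 → C_1 sends each 2-simplex [p,q,r] to [q,r] − [p,r] + [p,q]. For instance
  ∂RST = ST − RT + RS,
  ∂PQR = QR − PR + PQ.
The resulting 10×10 matrix has rank 6, and its Smith normal form has invariant factors (1,1,1,1,1,1).

The boundary map ∂_3: C_3 → C_2 sends each 3-simplex σ to the alternating sum Σ_i (−1)^i (σ with its i-th vertex removed). For instance
  ∂PQRT = QRT − PRT + PQT − PQR,
  ∂QRST = RST − QST + QRT − QRS.
As a 10×5 matrix over Z this has rank 4, with invariant factors (1,1,1,1).

Reading off H_k = ker ∂_k / im ∂_{k+1}:

  H_3: rank ker ∂_3 − rank ∂_4 = (5 − 4) − 0 = 1, and there is no ∂_4, so H_3 ≅ Z.

H_3 = Z.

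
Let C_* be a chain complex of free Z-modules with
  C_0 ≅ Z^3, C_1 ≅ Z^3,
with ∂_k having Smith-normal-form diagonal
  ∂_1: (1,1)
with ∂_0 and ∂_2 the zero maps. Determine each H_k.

H_0 = Z,  H_1 = Z.

H_0: b_0 = 3 − 0 − 2 = 1; torsion from ∂_1 factors > 1: none. So H_0 = Z.
H_1: b_1 = 3 − 2 − 0 = 1; torsion from ∂_2 factors > 1: none. So H_1 = Z.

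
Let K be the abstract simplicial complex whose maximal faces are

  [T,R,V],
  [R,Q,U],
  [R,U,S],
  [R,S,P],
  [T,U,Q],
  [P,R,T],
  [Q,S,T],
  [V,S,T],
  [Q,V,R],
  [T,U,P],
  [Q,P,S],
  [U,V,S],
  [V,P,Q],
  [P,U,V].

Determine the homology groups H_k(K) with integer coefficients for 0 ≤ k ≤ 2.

Fix the vertex order P < Q < R < S < T < U < V and write every simplex with vertices in increasing order. Then dim K = 2 and the simplices of K are:

  0-simplices (7): P, Q, R, S, T, U, V
  1-simplices (21): PQ, PR, PS, PT, PU, PV, QR, QS, QT, QU, QV, RS, RT, RU, RV, ST, SU, SV, TU, TV, UV
  2-simplices (14): PQS, PQV, PRS, PRT, PTU, PUV, QRU, QRV, QST, QTU, RSU, RTV, STV, SUV

giving chain groups C_0 ≅ Z^7, C_1 ≅ Z^21, C_2 ≅ Z^14.

The boundary map ∂_1: C_1 → C_0 sends each edge [p,q] (with p < q) to q − p.
The 7×21 boundary matrix has rank 6 and Smith normal form diag(1,1,1,1,1,1).

Boundary ∂_2: C_2 → C_1 sends each 2-simplex [p,q,r] to [q,r] − [p,r] + [p,q]. For instance
  ∂PTU = TU − PU + PT,
  ∂PRT = RT − PT + PR.
As a 21×14 matrix over Z this has rank 13, with invariant factors (1,1,1,1,1,1,1,1,1,1,1,1,1).

Now H_k = ker ∂_k / im ∂_{k+1}, so:

  H_0: rank C_0 − rank ∂_1 = 7 − 6 = 1, and the invariant factors of ∂_1 are all 1, so H_0 = Z.
  H_1: rank ker ∂_1 − rank ∂_2 = (21 − 6) − 13 = 2, and the invariant factors of ∂_2 are all 1, so H_1 = Z^2.
  H_2: rank ker ∂_2 − rank ∂_3 = (14 − 13) − 0 = 1, and there is no ∂_3, so H_2 = Z.

As a check, the Euler characteristic is 7 − 21 + 14 = 0, which agrees with 1 − 2 + 1 = 0.

H_0 = Z,  H_1 = Z^2,  H_2 = Z.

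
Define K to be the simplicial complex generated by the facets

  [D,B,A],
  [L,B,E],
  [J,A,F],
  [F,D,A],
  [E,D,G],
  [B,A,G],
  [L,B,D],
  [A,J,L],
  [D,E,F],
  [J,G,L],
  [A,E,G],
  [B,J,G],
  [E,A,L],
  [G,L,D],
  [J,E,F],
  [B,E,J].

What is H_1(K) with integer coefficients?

H_1 ≅ Z^2.

K has 8 vertices, 24 edges, 16 triangles.
rank ∂_1 = 7, rank ∂_2 = 15 ⇒ b_1 = 24 − 7 − 15 = 2; all invariant factors of ∂_2 are 1 so no torsion. So H_1 = Z^2.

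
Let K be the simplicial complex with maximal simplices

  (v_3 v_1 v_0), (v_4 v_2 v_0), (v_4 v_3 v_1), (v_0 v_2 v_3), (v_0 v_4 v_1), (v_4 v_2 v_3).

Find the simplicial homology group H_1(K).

K has 5 vertices, 9 edges, 6 triangles.
rank ∂_1 = 4, rank ∂_2 = 5 ⇒ b_1 = 9 − 4 − 5 = 0; all invariant factors of ∂_2 are 1 so no torsion. So H_1 ≅ 0.

H_1 = 0.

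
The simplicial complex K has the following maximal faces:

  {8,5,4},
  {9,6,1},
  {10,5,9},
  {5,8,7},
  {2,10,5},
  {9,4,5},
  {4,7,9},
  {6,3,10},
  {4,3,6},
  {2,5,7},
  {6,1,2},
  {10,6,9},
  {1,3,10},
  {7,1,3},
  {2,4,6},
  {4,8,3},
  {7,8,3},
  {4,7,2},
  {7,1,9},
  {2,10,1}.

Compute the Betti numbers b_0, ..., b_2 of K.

Fix the vertex order 1 < 2 < 3 < 4 < 5 < 6 < 7 < 8 < 9 < 10 and write every simplex with vertices in increasing order. Then dim K = 2 and the simplices of K are:

  0-simplices (10): [1], [2], [3], [4], [5], [6], [7], [8], [9], [10]
  1-simplices (30): (30 of them)
  2-simplices (20): (20 of them)

so the chain groups are C_0 ≅ Z^10, C_1 ≅ Z^30, C_2 ≅ Z^20.

The boundary map ∂_1: C_1 → C_0 is given by ∂[p,q] = [q] − [p]. For instance
  ∂[3,4] = [4] − [3].
The 10×30 boundary matrix has rank 9 and Smith normal form diag(1,1,1,1,1,1,1,1,1).

Boundary ∂_2: C_2 → C_1 acts by ∂[p,q,r] = [q,r] − [p,r] + [p,q]. For instance
  ∂[2,5,7] = [5,7] − [2,7] + [2,5],
  ∂[1,6,9] = [6,9] − [1,9] + [1,6].
This gives a 30×20 integer matrix of rank 20; reducing to Smith normal form yields diagonal entries (1,1,1,1,1,1,1,1,1,1,1,1,1,1,1,1,1,1,1,2).

From H_k ≅ ker(∂_k) / im(∂_{k+1}) we obtain:

  H_0: rank C_0 − rank ∂_1 = 10 − 9 = 1, and the invariant factors of ∂_1 are all 1, so H_0 = Z.
  H_1: rank ker ∂_1 − rank ∂_2 = (30 − 9) − 20 = 1, and ∂_2 has invariant factor 2 > 1, so H_1 = Z ⊕ Z/2.
  H_2: rank ker ∂_2 − rank ∂_3 = (20 − 20) − 0 = 0, and there is no ∂_3, so H_2 = 0.

Hence the Betti numbers are b_0 = 1, b_1 = 1, b_2 = 0.

b_0 = 1, b_1 = 1, b_2 = 0.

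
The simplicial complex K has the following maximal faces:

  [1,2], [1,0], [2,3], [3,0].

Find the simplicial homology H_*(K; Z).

Take the total order 0 < 1 < 2 < 3 on the vertex set. Then K (dimension 1) consists of the simplices:

  0-simplices (4): [0], [1], [2], [3]
  1-simplices (4): [0,1], [0,3], [1,2], [2,3]

Hence C_0 ≅ Z^4, C_1 ≅ Z^4.

∂_1: C_1 → C_0 sends each edge [p,q] (with p < q) to q − p. For instance
  ∂[0,1] = [1] − [0].
This gives a 4×4 integer matrix of rank 3; reducing to Smith normal form yields diagonal entries (1,1,1).

Reading off H_k = ker ∂_k / im ∂_{k+1}:

  H_0: rank C_0 − rank ∂_1 = 4 − 3 = 1, and the invariant factors of ∂_1 are all 1, so H_0 ≅ Z.
  H_1: rank ker ∂_1 − rank ∂_2 = (4 − 3) − 0 = 1, and there is no ∂_2, so H_1 ≅ Z.

(K is a triangulation of the circle S^1.)

H_0 = Z,  H_1 = Z.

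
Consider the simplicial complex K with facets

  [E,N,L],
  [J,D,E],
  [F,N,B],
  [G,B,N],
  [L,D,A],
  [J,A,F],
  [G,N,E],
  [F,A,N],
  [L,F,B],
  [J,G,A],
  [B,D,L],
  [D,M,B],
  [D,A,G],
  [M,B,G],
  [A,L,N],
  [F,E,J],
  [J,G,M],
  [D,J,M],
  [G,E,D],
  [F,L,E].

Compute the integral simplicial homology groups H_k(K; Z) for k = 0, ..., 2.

H_0 = Z,  H_1 = Z ⊕ Z_2,  H_2 = 0.

K has 10 vertices, 30 edges, 20 triangles.
rank ∂_0 = 0, rank ∂_1 = 9 ⇒ b_0 = 10 − 0 − 9 = 1; all invariant factors of ∂_1 are 1 so no torsion. So H_0 = Z.
rank ∂_1 = 9, rank ∂_2 = 20 ⇒ b_1 = 30 − 9 − 20 = 1; ∂_2 has invariant factor(s) [2] giving torsion. So H_1 = Z ⊕ Z_2.
rank ∂_2 = 20, rank ∂_3 = 0 ⇒ b_2 = 20 − 20 − 0 = 0. So H_2 = 0.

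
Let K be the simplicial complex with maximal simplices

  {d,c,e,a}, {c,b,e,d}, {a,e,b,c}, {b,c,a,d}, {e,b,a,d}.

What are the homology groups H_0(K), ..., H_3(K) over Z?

Fix the vertex order a < b < c < d < e and write every simplex with vertices in increasing order. Then dim K = 3 and the simplices of K are:

  0-simplices (5): a, b, c, d, e
  1-simplices (10): ab, ac, ad, ae, bc, bd, be, cd, ce, de
  2-simplices (10): abc, abd, abe, acd, ace, ade, bcd, bce, bde, cde
  3-simplices (5): abcd, abce, abde, acde, bcde

Hence C_0 ≅ Z^5, C_1 ≅ Z^10, C_2 ≅ Z^10, C_3 ≅ Z^5.

∂_1: C_1 → C_0 is given by ∂[p,q] = [q] − [p].
This gives a 5×10 integer matrix of rank 4; reducing to Smith normal form yields diagonal entries (1,1,1,1).

∂_2: C_2 → C_1 maps a triangle to the signed sum of its edges. For instance
  ∂cde = de − ce + cd,
  ∂abd = bd − ad + ab.
The 10×10 boundary matrix has rank 6 and Smith normal form diag(1,1,1,1,1,1).

The boundary map ∂_3: C_3 → C_2 sends each 3-simplex σ to the alternating sum Σ_i (−1)^i (σ with its i-th vertex removed). For instance
  ∂abcd = bcd − acd + abd − abc,
  ∂abde = bde − ade + abe − abd.
The resulting 10×5 matrix has rank 4, and its Smith normal form has invariant factors (1,1,1,1).

From H_k ≅ ker(∂_k) / im(∂_{k+1}) we obtain:

  H_0: rank C_0 − rank ∂_1 = 5 − 4 = 1, and the invariant factors of ∂_1 are all 1, so H_0 = Z.
  H_1: rank ker ∂_1 − rank ∂_2 = (10 − 4) − 6 = 0, and the invariant factors of ∂_2 are all 1, so H_1 = 0.
  H_2: rank ker ∂_2 − rank ∂_3 = (10 − 6) − 4 = 0, and the invariant factors of ∂_3 are all 1, so H_2 = 0.
  H_3: rank ker ∂_3 − rank ∂_4 = (5 − 4) − 0 = 1, and there is no ∂_4, so H_3 = Z.

As a check, the Euler characteristic is 5 − 10 + 10 − 5 = 0, which agrees with 1 − 0 + 0 − 1 = 0.
(K is a triangulation of the 3-sphere S^3.)

H_0 ≅ Z,  H_1 = 0,  H_2 = 0,  H_3 ≅ Z.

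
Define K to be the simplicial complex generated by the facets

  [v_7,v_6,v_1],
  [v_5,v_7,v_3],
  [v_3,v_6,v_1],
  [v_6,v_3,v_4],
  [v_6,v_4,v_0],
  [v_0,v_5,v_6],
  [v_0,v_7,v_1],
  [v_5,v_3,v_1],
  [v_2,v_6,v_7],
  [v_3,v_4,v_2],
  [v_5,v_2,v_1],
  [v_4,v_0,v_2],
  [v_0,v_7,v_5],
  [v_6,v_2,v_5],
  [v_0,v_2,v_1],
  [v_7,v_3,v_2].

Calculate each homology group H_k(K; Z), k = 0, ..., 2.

H_0 ≅ Z,  H_1 ≅ Z^2,  H_2 ≅ Z.

We work with the vertex ordering v_0 < v_1 < v_2 < v_3 < v_4 < v_5 < v_6 < v_7. The simplices of K, each written with vertices in increasing order, are:

  0-simplices (8): [v_0], [v_1], [v_2], [v_3], [v_4], [v_5], [v_6], [v_7]
  1-simplices (24): (24 of them)
  2-simplices (16): (16 of them)

giving chain groups C_0 ≅ Z^8, C_1 ≅ Z^24, C_2 ≅ Z^16.

Boundary ∂_1: C_1 → C_0 is given by ∂[p,q] = [q] − [p].
This gives a 8×24 integer matrix of rank 7; reducing to Smith normal form yields diagonal entries (1,1,1,1,1,1,1).

Boundary ∂_2: C_2 → C_1 sends each 2-simplex [p,q,r] to [q,r] − [p,r] + [p,q]. For instance
  ∂[v_2,v_3,v_4] = [v_3,v_4] − [v_2,v_4] + [v_2,v_3],
  ∂[v_0,v_5,v_7] = [v_5,v_7] − [v_0,v_7] + [v_0,v_5].
The resulting 24×16 matrix has rank 15, and its Smith normal form has invariant factors (1,1,1,1,1,1,1,1,1,1,1,1,1,1,1).

From H_k ≅ ker(∂_k) / im(∂_{k+1}) we obtain:

  H_0: rank C_0 − rank ∂_1 = 8 − 7 = 1, and the invariant factors of ∂_1 are all 1, so H_0 ≅ Z.
  H_1: rank ker ∂_1 − rank ∂_2 = (24 − 7) − 15 = 2, and the invariant factors of ∂_2 are all 1, so H_1 ≅ Z^2.
  H_2: rank ker ∂_2 − rank ∂_3 = (16 − 15) − 0 = 1, and there is no ∂_3, so H_2 ≅ Z.

(K is a triangulation of the torus T^2.)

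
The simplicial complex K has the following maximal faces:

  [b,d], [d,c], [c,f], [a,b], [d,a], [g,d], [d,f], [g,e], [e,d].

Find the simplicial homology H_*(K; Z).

Order the vertices as a < b < c < d < e < f < g. Listing each simplex with vertices in this order, K has dimension 1 with simplices:

  0-simplices (7): a, b, c, d, e, f, g
  1-simplices (9): ab, ad, bd, cd, cf, de, df, dg, eg

so the chain groups are C_0 ≅ Z^7, C_1 ≅ Z^9.

∂_1: C_1 → C_0 sends each edge [p,q] (with p < q) to q − p.
This gives a 7×9 integer matrix of rank 6; reducing to Smith normal form yields diagonal entries (1,1,1,1,1,1).

From H_k ≅ ker(∂_k) / im(∂_{k+1}) we obtain:

  H_0: rank C_0 − rank ∂_1 = 7 − 6 = 1, and the invariant factors of ∂_1 are all 1, so H_0 = Z.
  H_1: rank ker ∂_1 − rank ∂_2 = (9 − 6) − 0 = 3, and there is no ∂_2, so H_1 = Z^3.

As a check, the Euler characteristic is 7 − 9 = -2, which agrees with 1 − 3 = -2.
(K is a triangulation of a wedge of 3 circles.)

H_0 ≅ Z,  H_1 ≅ Z^3.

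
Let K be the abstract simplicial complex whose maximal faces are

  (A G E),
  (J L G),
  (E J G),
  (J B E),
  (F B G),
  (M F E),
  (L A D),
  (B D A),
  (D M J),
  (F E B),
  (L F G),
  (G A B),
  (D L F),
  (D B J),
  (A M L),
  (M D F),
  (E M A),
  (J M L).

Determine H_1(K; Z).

Fix the vertex order A < B < D < E < F < G < J < L < M and write every simplex with vertices in increasing order. Then dim K = 2 and the simplices of K are:

  0-simplices (9): A, B, D, E, F, G, J, L, M
  1-simplices (27): AB, AD, AE, AG, AL, AM, BD, BE, BF, BG, BJ, DF, DJ, DL, DM, EF, EG, EJ, EM, FG, FL, FM, GJ, GL, JL, JM, LM
  2-simplices (18): ABD, ABG, ADL, AEG, AEM, ALM, BDJ, BEF, BEJ, BFG, DFL, DFM, DJM, EFM, EGJ, FGL, GJL, JLM

giving chain groups C_0 ≅ Z^9, C_1 ≅ Z^27, C_2 ≅ Z^18.

∂_1: C_1 → C_0 is given by ∂[p,q] = [q] − [p]. For instance
  ∂AM = M − A.
This gives a 9×27 integer matrix of rank 8; reducing to Smith normal form yields diagonal entries (1,1,1,1,1,1,1,1).

The boundary map ∂_2: C_2 → C_1 maps a triangle to the signed sum of its edges. For instance
  ∂BEF = EF − BF + BE,
  ∂BFG = FG − BG + BF.
This gives a 27×18 integer matrix of rank 18; reducing to Smith normal form yields diagonal entries (1,1,1,1,1,1,1,1,1,1,1,1,1,1,1,1,1,2).

Reading off H_k = ker ∂_k / im ∂_{k+1}:

  H_1: rank ker ∂_1 − rank ∂_2 = (27 − 8) − 18 = 1, and ∂_2 has invariant factor 2 > 1, so H_1 ≅ Z ⊕ Z/2Z.

H_1 ≅ Z ⊕ Z/2Z.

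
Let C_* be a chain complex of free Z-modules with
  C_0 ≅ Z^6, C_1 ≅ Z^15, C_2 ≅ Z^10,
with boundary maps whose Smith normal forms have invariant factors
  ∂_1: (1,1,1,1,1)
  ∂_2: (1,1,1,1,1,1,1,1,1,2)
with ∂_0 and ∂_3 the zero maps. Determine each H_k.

H_0 ≅ Z,  H_1 ≅ Z_2,  H_2 = 0.

H_0: b_0 = 6 − 0 − 5 = 1; torsion from ∂_1 factors > 1: none. So H_0 ≅ Z.
H_1: b_1 = 15 − 5 − 10 = 0; torsion from ∂_2 factors > 1: [2]. So H_1 ≅ Z_2.
H_2: b_2 = 10 − 10 − 0 = 0; torsion from ∂_3 factors > 1: none. So H_2 ≅ 0.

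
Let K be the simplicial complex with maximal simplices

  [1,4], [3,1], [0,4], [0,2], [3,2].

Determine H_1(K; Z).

H_1 = Z.

We work with the vertex ordering 0 < 1 < 2 < 3 < 4. The simplices of K, each written with vertices in increasing order, are:

  0-simplices (5): [0], [1], [2], [3], [4]
  1-simplices (5): [0,2], [0,4], [1,3], [1,4], [2,3]

so the chain groups are C_0 ≅ Z^5, C_1 ≅ Z^5.

∂_1: C_1 → C_0 is given by ∂[p,q] = [q] − [p]. For instance
  ∂[2,3] = [3] − [2].
The 5×5 boundary matrix has rank 4 and Smith normal form diag(1,1,1,1).

Reading off H_k = ker ∂_k / im ∂_{k+1}:

  H_1: rank ker ∂_1 − rank ∂_2 = (5 − 4) − 0 = 1, and there is no ∂_2, so H_1 = Z.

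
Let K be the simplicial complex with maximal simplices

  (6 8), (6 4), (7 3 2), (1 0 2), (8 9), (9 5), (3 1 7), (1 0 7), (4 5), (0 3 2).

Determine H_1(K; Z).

Order the vertices as 0 < 1 < 2 < 3 < 4 < 5 < 6 < 7 < 8 < 9. Listing each simplex with vertices in this order, K has dimension 2 with simplices:

  0-simplices (10): [0], [1], [2], [3], [4], [5], [6], [7], [8], [9]
  1-simplices (15): [0,1], [0,2], [0,3], [0,7], [1,2], [1,3], [1,7], [2,3], [2,7], [3,7], [4,5], [4,6], [5,9], [6,8], [8,9]
  2-simplices (5): [0,1,2], [0,1,7], [0,2,3], [1,3,7], [2,3,7]

so the chain groups are C_0 ≅ Z^10, C_1 ≅ Z^15, C_2 ≅ Z^5.

∂_1: C_1 → C_0 maps an edge to its endpoints' difference, ∂[p,q] = q − p.
The 10×15 boundary matrix has rank 8 and Smith normal form diag(1,1,1,1,1,1,1,1).

Boundary ∂_2: C_2 → C_1 acts by ∂[p,q,r] = [q,r] − [p,r] + [p,q]. For instance
  ∂[0,2,3] = [2,3] − [0,3] + [0,2],
  ∂[2,3,7] = [3,7] − [2,7] + [2,3].
The resulting 15×5 matrix has rank 5, and its Smith normal form has invariant factors (1,1,1,1,1).

Now H_k = ker ∂_k / im ∂_{k+1}, so:

  H_1: rank ker ∂_1 − rank ∂_2 = (15 − 8) − 5 = 2, and the invariant factors of ∂_2 are all 1, so H_1 ≅ Z^2.

H_1 = Z^2.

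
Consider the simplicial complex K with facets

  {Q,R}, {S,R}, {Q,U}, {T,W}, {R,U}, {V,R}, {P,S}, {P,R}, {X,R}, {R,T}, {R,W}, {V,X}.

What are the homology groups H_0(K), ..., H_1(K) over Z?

H_0 = Z,  H_1 = Z^4.

Take the total order P < Q < R < S < T < U < V < W < X on the vertex set. Then K (dimension 1) consists of the simplices:

  0-simplices (9): P, Q, R, S, T, U, V, W, X
  1-simplices (12): PR, PS, QR, QU, RS, RT, RU, RV, RW, RX, TW, VX

Hence C_0 ≅ Z^9, C_1 ≅ Z^12.

The boundary map ∂_1: C_1 → C_0 sends each edge [p,q] (with p < q) to q − p. For instance
  ∂QU = U − Q.
The resulting 9×12 matrix has rank 8, and its Smith normal form has invariant factors (1,1,1,1,1,1,1,1).

From H_k ≅ ker(∂_k) / im(∂_{k+1}) we obtain:

  H_0: rank C_0 − rank ∂_1 = 9 − 8 = 1, and the invariant factors of ∂_1 are all 1, so H_0 = Z.
  H_1: rank ker ∂_1 − rank ∂_2 = (12 − 8) − 0 = 4, and there is no ∂_2, so H_1 = Z^4.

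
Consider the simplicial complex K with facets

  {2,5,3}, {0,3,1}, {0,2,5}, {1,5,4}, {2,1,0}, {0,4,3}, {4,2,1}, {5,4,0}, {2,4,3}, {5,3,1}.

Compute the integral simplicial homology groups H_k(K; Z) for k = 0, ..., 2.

H_0 = Z,  H_1 = Z/2,  H_2 = 0.

Take the total order 0 < 1 < 2 < 3 < 4 < 5 on the vertex set. Then K (dimension 2) consists of the simplices:

  0-simplices (6): [0], [1], [2], [3], [4], [5]
  1-simplices (15): [0,1], [0,2], [0,3], [0,4], [0,5], [1,2], [1,3], [1,4], [1,5], [2,3], [2,4], [2,5], [3,4], [3,5], [4,5]
  2-simplices (10): [0,1,2], [0,1,3], [0,2,5], [0,3,4], [0,4,5], [1,2,4], [1,3,5], [1,4,5], [2,3,4], [2,3,5]

Hence C_0 ≅ Z^6, C_1 ≅ Z^15, C_2 ≅ Z^10.

The boundary map ∂_1: C_1 → C_0 maps an edge to its endpoints' difference, ∂[p,q] = q − p.
This gives a 6×15 integer matrix of rank 5; reducing to Smith normal form yields diagonal entries (1,1,1,1,1).

∂_2: C_2 → C_1 sends each 2-simplex [p,q,r] to [q,r] − [p,r] + [p,q]. For instance
  ∂[0,4,5] = [4,5] − [0,5] + [0,4],
  ∂[2,3,4] = [3,4] − [2,4] + [2,3].
The 15×10 boundary matrix has rank 10 and Smith normal form diag(1,1,1,1,1,1,1,1,1,2).

Computing H_k = (kernel of ∂_k) / (image of ∂_{k+1}):

  H_0: rank C_0 − rank ∂_1 = 6 − 5 = 1, and the invariant factors of ∂_1 are all 1, so H_0 ≅ Z.
  H_1: rank ker ∂_1 − rank ∂_2 = (15 − 5) − 10 = 0, and ∂_2 has invariant factor 2 > 1, so H_1 ≅ Z/2.
  H_2: rank ker ∂_2 − rank ∂_3 = (10 − 10) − 0 = 0, and there is no ∂_3, so H_2 ≅ 0.

As a check, the Euler characteristic is 6 − 15 + 10 = 1, which agrees with 1 − 0 + 0 = 1.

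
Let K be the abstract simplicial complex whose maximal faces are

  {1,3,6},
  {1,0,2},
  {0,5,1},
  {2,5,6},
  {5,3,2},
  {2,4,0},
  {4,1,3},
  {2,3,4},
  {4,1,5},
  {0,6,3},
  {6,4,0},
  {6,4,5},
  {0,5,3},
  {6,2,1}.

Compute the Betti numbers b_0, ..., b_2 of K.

b_0 = 1, b_1 = 2, b_2 = 1.

We work with the vertex ordering 0 < 1 < 2 < 3 < 4 < 5 < 6. The simplices of K, each written with vertices in increasing order, are:

  0-simplices (7): [0], [1], [2], [3], [4], [5], [6]
  1-simplices (21): [0,1], [0,2], [0,3], [0,4], [0,5], [0,6], [1,2], [1,3], [1,4], [1,5], [1,6], [2,3], [2,4], [2,5], [2,6], [3,4], [3,5], [3,6], [4,5], [4,6], [5,6]
  2-simplices (14): [0,1,2], [0,1,5], [0,2,4], [0,3,5], [0,3,6], [0,4,6], [1,2,6], [1,3,4], [1,3,6], [1,4,5], [2,3,4], [2,3,5], [2,5,6], [4,5,6]

Hence C_0 ≅ Z^7, C_1 ≅ Z^21, C_2 ≅ Z^14.

∂_1: C_1 → C_0 maps an edge to its endpoints' difference, ∂[p,q] = q − p.
This gives a 7×21 integer matrix of rank 6; reducing to Smith normal form yields diagonal entries (1,1,1,1,1,1).

The boundary map ∂_2: C_2 → C_1 sends each 2-simplex [p,q,r] to [q,r] − [p,r] + [p,q]. For instance
  ∂[0,1,2] = [1,2] − [0,2] + [0,1],
  ∂[1,3,4] = [3,4] − [1,4] + [1,3].
As a 21×14 matrix over Z this has rank 13, with invariant factors (1,1,1,1,1,1,1,1,1,1,1,1,1).

Reading off H_k = ker ∂_k / im ∂_{k+1}:

  H_0: rank C_0 − rank ∂_1 = 7 − 6 = 1, and the invariant factors of ∂_1 are all 1, so H_0 ≅ Z.
  H_1: rank ker ∂_1 − rank ∂_2 = (21 − 6) − 13 = 2, and the invariant factors of ∂_2 are all 1, so H_1 ≅ Z^2.
  H_2: rank ker ∂_2 − rank ∂_3 = (14 − 13) − 0 = 1, and there is no ∂_3, so H_2 ≅ Z.

Hence the Betti numbers are b_0 = 1, b_1 = 2, b_2 = 1.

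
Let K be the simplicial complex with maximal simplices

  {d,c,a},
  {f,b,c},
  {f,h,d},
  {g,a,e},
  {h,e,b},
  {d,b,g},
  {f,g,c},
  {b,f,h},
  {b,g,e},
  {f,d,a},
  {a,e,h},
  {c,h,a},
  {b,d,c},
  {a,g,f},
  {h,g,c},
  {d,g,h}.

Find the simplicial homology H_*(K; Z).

Order the vertices as a < b < c < d < e < f < g < h. Listing each simplex with vertices in this order, K has dimension 2 with simplices:

  0-simplices (8): a, b, c, d, e, f, g, h
  1-simplices (24): ac, ad, ae, af, ag, ah, bc, bd, be, bf, bg, bh, cd, cf, cg, ch, df, dg, dh, eg, eh, fg, fh, gh
  2-simplices (16): acd, ach, adf, aeg, aeh, afg, bcd, bcf, bdg, beg, beh, bfh, cfg, cgh, dfh, dgh

Hence C_0 ≅ Z^8, C_1 ≅ Z^24, C_2 ≅ Z^16.

Boundary ∂_1: C_1 → C_0 maps an edge to its endpoints' difference, ∂[p,q] = q − p.
This gives a 8×24 integer matrix of rank 7; reducing to Smith normal form yields diagonal entries (1,1,1,1,1,1,1).

∂_2: C_2 → C_1 maps a triangle to the signed sum of its edges. For instance
  ∂ach = ch − ah + ac,
  ∂aeg = eg − ag + ae.
The 24×16 boundary matrix has rank 15 and Smith normal form diag(1,1,1,1,1,1,1,1,1,1,1,1,1,1,1).

From H_k ≅ ker(∂_k) / im(∂_{k+1}) we obtain:

  H_0: rank C_0 − rank ∂_1 = 8 − 7 = 1, and the invariant factors of ∂_1 are all 1, so H_0 = Z.
  H_1: rank ker ∂_1 − rank ∂_2 = (24 − 7) − 15 = 2, and the invariant factors of ∂_2 are all 1, so H_1 = Z^2.
  H_2: rank ker ∂_2 − rank ∂_3 = (16 − 15) − 0 = 1, and there is no ∂_3, so H_2 = Z.

H_0 = Z,  H_1 = Z^2,  H_2 = Z.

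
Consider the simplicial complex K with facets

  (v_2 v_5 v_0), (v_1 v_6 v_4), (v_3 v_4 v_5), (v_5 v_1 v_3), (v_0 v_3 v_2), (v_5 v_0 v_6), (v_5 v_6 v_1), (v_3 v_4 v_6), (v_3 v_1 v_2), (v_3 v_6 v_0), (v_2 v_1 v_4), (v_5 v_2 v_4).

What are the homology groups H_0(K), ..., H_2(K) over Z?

Take the total order v_0 < v_1 < v_2 < v_3 < v_4 < v_5 < v_6 on the vertex set. Then K (dimension 2) consists of the simplices:

  0-simplices (7): [v_0], [v_1], [v_2], [v_3], [v_4], [v_5], [v_6]
  1-simplices (18): (18 of them)
  2-simplices (12): (12 of them)

so the chain groups are C_0 ≅ Z^7, C_1 ≅ Z^18, C_2 ≅ Z^12.

The boundary map ∂_1: C_1 → C_0 maps an edge to its endpoints' difference, ∂[p,q] = q − p.
As a 7×18 matrix over Z this has rank 6, with invariant factors (1,1,1,1,1,1).

The boundary map ∂_2: C_2 → C_1 maps a triangle to the signed sum of its edges. For instance
  ∂[v_3,v_4,v_5] = [v_4,v_5] − [v_3,v_5] + [v_3,v_4],
  ∂[v_0,v_3,v_6] = [v_3,v_6] − [v_0,v_6] + [v_0,v_3].
The 18×12 boundary matrix has rank 12 and Smith normal form diag(1,1,1,1,1,1,1,1,1,1,1,2).

Reading off H_k = ker ∂_k / im ∂_{k+1}:

  H_0: rank C_0 − rank ∂_1 = 7 − 6 = 1, and the invariant factors of ∂_1 are all 1, so H_0 = Z.
  H_1: rank ker ∂_1 − rank ∂_2 = (18 − 6) − 12 = 0, and ∂_2 has invariant factor 2 > 1, so H_1 = Z/2.
  H_2: rank ker ∂_2 − rank ∂_3 = (12 − 12) − 0 = 0, and there is no ∂_3, so H_2 = 0.

As a check, the Euler characteristic is 7 − 18 + 12 = 1, which agrees with 1 − 0 + 0 = 1.

H_0 = Z,  H_1 = Z/2,  H_2 = 0.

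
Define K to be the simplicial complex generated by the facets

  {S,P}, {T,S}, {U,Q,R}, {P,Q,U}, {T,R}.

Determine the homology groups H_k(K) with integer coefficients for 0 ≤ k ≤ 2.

We work with the vertex ordering P < Q < R < S < T < U. The simplices of K, each written with vertices in increasing order, are:

  0-simplices (6): P, Q, R, S, T, U
  1-simplices (8): PQ, PS, PU, QR, QU, RT, RU, ST
  2-simplices (2): PQU, QRU

giving chain groups C_0 ≅ Z^6, C_1 ≅ Z^8, C_2 ≅ Z^2.

The boundary map ∂_1: C_1 → C_0 is given by ∂[p,q] = [q] − [p]. For instance
  ∂PS = S − P.
The resulting 6×8 matrix has rank 5, and its Smith normal form has invariant factors (1,1,1,1,1).

∂_2: C_2 → C_1 acts by ∂[p,q,r] = [q,r] − [p,r] + [p,q]. For instance
  ∂QRU = RU − QU + QR,
  ∂PQU = QU − PU + PQ.
The 8×2 boundary matrix has rank 2 and Smith normal form diag(1,1).

Reading off H_k = ker ∂_k / im ∂_{k+1}:

  H_0: rank C_0 − rank ∂_1 = 6 − 5 = 1, and the invariant factors of ∂_1 are all 1, so H_0 = Z.
  H_1: rank ker ∂_1 − rank ∂_2 = (8 − 5) − 2 = 1, and the invariant factors of ∂_2 are all 1, so H_1 = Z.
  H_2: rank ker ∂_2 − rank ∂_3 = (2 − 2) − 0 = 0, and there is no ∂_3, so H_2 = 0.

H_0 = Z,  H_1 = Z,  H_2 = 0.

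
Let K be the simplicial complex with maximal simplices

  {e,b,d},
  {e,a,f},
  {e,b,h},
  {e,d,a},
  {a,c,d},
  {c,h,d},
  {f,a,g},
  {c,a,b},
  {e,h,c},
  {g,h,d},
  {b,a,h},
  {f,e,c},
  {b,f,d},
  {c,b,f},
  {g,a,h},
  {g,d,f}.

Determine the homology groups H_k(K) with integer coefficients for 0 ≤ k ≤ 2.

H_0 ≅ Z,  H_1 ≅ Z^2,  H_2 ≅ Z.

We work with the vertex ordering a < b < c < d < e < f < g < h. The simplices of K, each written with vertices in increasing order, are:

  0-simplices (8): a, b, c, d, e, f, g, h
  1-simplices (24): ab, ac, ad, ae, af, ag, ah, bc, bd, be, bf, bh, cd, ce, cf, ch, de, df, dg, dh, ef, eh, fg, gh
  2-simplices (16): abc, abh, acd, ade, aef, afg, agh, bcf, bde, bdf, beh, cdh, cef, ceh, dfg, dgh

so the chain groups are C_0 ≅ Z^8, C_1 ≅ Z^24, C_2 ≅ Z^16.

The boundary map ∂_1: C_1 → C_0 maps an edge to its endpoints' difference, ∂[p,q] = q − p. For instance
  ∂de = e − d.
This gives a 8×24 integer matrix of rank 7; reducing to Smith normal form yields diagonal entries (1,1,1,1,1,1,1).

The boundary map ∂_2: C_2 → C_1 acts by ∂[p,q,r] = [q,r] − [p,r] + [p,q]. For instance
  ∂ade = de − ae + ad,
  ∂afg = fg − ag + af.
As a 24×16 matrix over Z this has rank 15, with invariant factors (1,1,1,1,1,1,1,1,1,1,1,1,1,1,1).

Reading off H_k = ker ∂_k / im ∂_{k+1}:

  H_0: rank C_0 − rank ∂_1 = 8 − 7 = 1, and the invariant factors of ∂_1 are all 1, so H_0 ≅ Z.
  H_1: rank ker ∂_1 − rank ∂_2 = (24 − 7) − 15 = 2, and the invariant factors of ∂_2 are all 1, so H_1 ≅ Z^2.
  H_2: rank ker ∂_2 − rank ∂_3 = (16 − 15) − 0 = 1, and there is no ∂_3, so H_2 ≅ Z.

As a check, the Euler characteristic is 8 − 24 + 16 = 0, which agrees with 1 − 2 + 1 = 0.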